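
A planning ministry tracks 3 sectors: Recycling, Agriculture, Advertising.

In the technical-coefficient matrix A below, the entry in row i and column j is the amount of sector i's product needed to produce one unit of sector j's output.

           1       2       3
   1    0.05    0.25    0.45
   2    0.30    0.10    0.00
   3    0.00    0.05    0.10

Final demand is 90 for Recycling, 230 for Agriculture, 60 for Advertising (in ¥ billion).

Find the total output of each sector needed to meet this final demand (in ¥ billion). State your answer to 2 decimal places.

x_1 = 221.68, x_2 = 329.45, x_3 = 84.97

I − A =
  [   0.95    -0.25    -0.45]
  [  -0.30     0.90     0.00]
  [   0.00    -0.05     0.90]
Cofactors of I−A, C_ij = (−1)^(i+j)·(minor ij) (rows/columns in the sector order above):
  C_11 = (0.90)(0.90) − (0.00)(-0.05) = 0.8100
  C_12 = −[(-0.30)(0.90) − (0.00)(0.00)] = 0.2700
  C_13 = (-0.30)(-0.05) − (0.90)(0.00) = 0.0150
  C_21 = −[(-0.25)(0.90) − (-0.45)(-0.05)] = 0.2475
  C_22 = (0.95)(0.90) − (-0.45)(0.00) = 0.8550
  C_23 = −[(0.95)(-0.05) − (-0.25)(0.00)] = 0.0475
  C_31 = (-0.25)(0.00) − (-0.45)(0.90) = 0.4050
  C_32 = −[(0.95)(0.00) − (-0.45)(-0.30)] = 0.1350
  C_33 = (0.95)(0.90) − (-0.25)(-0.30) = 0.7800
det(I−A) = Σ_j (I−A)_1j·C_1j = (0.95)(0.8100) + (-0.25)(0.2700) + (-0.45)(0.0150) = 0.69525
adj(I−A) = Cᵀ =
  [ 0.8100   0.2475   0.4050]
  [ 0.2700   0.8550   0.1350]
  [ 0.0150   0.0475   0.7800]
(I − A)⁻¹ = adj(I−A) / det(I−A) ≈
  [   1.1650     0.3560     0.5825]
  [   0.3883     1.2298     0.1942]
  [   0.0216     0.0683     1.1219]
x = (I − A)⁻¹ d = adj(I−A)·d / det(I−A), with det(I−A) = 0.69525:
  x_1 = (0.8100·90 + 0.2475·230 + 0.4050·60) / 0.69525 = 154.125 / 0.69525 ≈ 221.68
  x_2 = (0.2700·90 + 0.8550·230 + 0.1350·60) / 0.69525 = 229.05 / 0.69525 ≈ 329.45
  x_3 = (0.0150·90 + 0.0475·230 + 0.7800·60) / 0.69525 = 59.075 / 0.69525 ≈ 84.97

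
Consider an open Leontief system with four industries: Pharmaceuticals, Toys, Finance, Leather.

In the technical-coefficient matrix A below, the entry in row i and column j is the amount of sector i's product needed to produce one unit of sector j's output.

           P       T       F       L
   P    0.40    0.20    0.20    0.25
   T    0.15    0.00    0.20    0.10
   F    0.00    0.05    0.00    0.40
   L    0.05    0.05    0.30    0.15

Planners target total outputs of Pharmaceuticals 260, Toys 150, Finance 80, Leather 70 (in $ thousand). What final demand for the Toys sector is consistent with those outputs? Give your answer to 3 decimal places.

d_T = 88.000

I − A =
  [   0.60    -0.20    -0.20    -0.25]
  [  -0.15     1.00    -0.20    -0.10]
  [   0.00    -0.05     1.00    -0.40]
  [  -0.05    -0.05    -0.30     0.85]
d = (I − A) x:
  d_P = (+0.60)·260 + (-0.20)·150 + (-0.20)·80 + (-0.25)·70 = 92.500
  d_T = (-0.15)·260 + (+1.00)·150 + (-0.20)·80 + (-0.10)·70 = 88.000
  d_F = (+0.00)·260 + (-0.05)·150 + (+1.00)·80 + (-0.40)·70 = 44.500
  d_L = (-0.05)·260 + (-0.05)·150 + (-0.30)·80 + (+0.85)·70 = 15.000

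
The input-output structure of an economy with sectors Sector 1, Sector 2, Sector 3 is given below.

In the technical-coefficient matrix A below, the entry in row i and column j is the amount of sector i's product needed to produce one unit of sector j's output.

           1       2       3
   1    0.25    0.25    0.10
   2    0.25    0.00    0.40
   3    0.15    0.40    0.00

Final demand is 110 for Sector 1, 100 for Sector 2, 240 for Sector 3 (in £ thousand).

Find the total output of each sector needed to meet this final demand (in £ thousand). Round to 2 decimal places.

I − A =
  [   0.75    -0.25    -0.10]
  [  -0.25     1.00    -0.40]
  [  -0.15    -0.40     1.00]
Cofactors of I−A, C_ij = (−1)^(i+j)·(minor ij) (rows/columns in the sector order above):
  C_11 = (1.00)(1.00) − (-0.40)(-0.40) = 0.8400
  C_12 = −[(-0.25)(1.00) − (-0.40)(-0.15)] = 0.3100
  C_13 = (-0.25)(-0.40) − (1.00)(-0.15) = 0.2500
  C_21 = −[(-0.25)(1.00) − (-0.10)(-0.40)] = 0.2900
  C_22 = (0.75)(1.00) − (-0.10)(-0.15) = 0.7350
  C_23 = −[(0.75)(-0.40) − (-0.25)(-0.15)] = 0.3375
  C_31 = (-0.25)(-0.40) − (-0.10)(1.00) = 0.2000
  C_32 = −[(0.75)(-0.40) − (-0.10)(-0.25)] = 0.3250
  C_33 = (0.75)(1.00) − (-0.25)(-0.25) = 0.6875
det(I−A) = Σ_j (I−A)_1j·C_1j = (0.75)(0.8400) + (-0.25)(0.3100) + (-0.10)(0.2500) = 0.5275
adj(I−A) = Cᵀ =
  [ 0.8400   0.2900   0.2000]
  [ 0.3100   0.7350   0.3250]
  [ 0.2500   0.3375   0.6875]
(I − A)⁻¹ = adj(I−A) / det(I−A) ≈
  [   1.5924     0.5498     0.3791]
  [   0.5877     1.3934     0.6161]
  [   0.4739     0.6398     1.3033]
x = (I − A)⁻¹ d = adj(I−A)·d / det(I−A), with det(I−A) = 0.5275:
  x_1 = (0.8400·110 + 0.2900·100 + 0.2000·240) / 0.5275 = 169.40 / 0.5275 ≈ 321.14
  x_2 = (0.3100·110 + 0.7350·100 + 0.3250·240) / 0.5275 = 185.60 / 0.5275 ≈ 351.85
  x_3 = (0.2500·110 + 0.3375·100 + 0.6875·240) / 0.5275 = 226.25 / 0.5275 ≈ 428.91

x_1 = 321.14, x_2 = 351.85, x_3 = 428.91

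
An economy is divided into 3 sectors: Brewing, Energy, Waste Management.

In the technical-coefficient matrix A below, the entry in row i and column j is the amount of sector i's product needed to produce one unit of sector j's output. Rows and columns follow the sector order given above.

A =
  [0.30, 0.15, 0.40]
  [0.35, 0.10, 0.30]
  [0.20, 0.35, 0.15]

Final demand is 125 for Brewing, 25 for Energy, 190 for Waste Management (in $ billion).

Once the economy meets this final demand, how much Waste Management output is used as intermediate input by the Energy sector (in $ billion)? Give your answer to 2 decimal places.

z_32 = 151.10

I − A =
  [   0.70    -0.15    -0.40]
  [  -0.35     0.90    -0.30]
  [  -0.20    -0.35     0.85]
Cofactors of I−A, C_ij = (−1)^(i+j)·(minor ij) (rows/columns in the sector order above):
  C_11 = (0.90)(0.85) − (-0.30)(-0.35) = 0.6600
  C_12 = −[(-0.35)(0.85) − (-0.30)(-0.20)] = 0.3575
  C_13 = (-0.35)(-0.35) − (0.90)(-0.20) = 0.3025
  C_21 = −[(-0.15)(0.85) − (-0.40)(-0.35)] = 0.2675
  C_22 = (0.70)(0.85) − (-0.40)(-0.20) = 0.5150
  C_23 = −[(0.70)(-0.35) − (-0.15)(-0.20)] = 0.2750
  C_31 = (-0.15)(-0.30) − (-0.40)(0.90) = 0.4050
  C_32 = −[(0.70)(-0.30) − (-0.40)(-0.35)] = 0.3500
  C_33 = (0.70)(0.90) − (-0.15)(-0.35) = 0.5775
det(I−A) = Σ_j (I−A)_1j·C_1j = (0.70)(0.6600) + (-0.15)(0.3575) + (-0.40)(0.3025) = 0.287375
adj(I−A) = Cᵀ =
  [ 0.6600   0.2675   0.4050]
  [ 0.3575   0.5150   0.3500]
  [ 0.3025   0.2750   0.5775]
(I − A)⁻¹ = adj(I−A) / det(I−A) ≈
  [   2.2967     0.9308     1.4093]
  [   1.2440     1.7921     1.2179]
  [   1.0526     0.9569     2.0096]
First solve x = (I − A)⁻¹ d = adj(I−A)·d / det(I−A); in particular x_2 = (0.3575·125 + 0.5150·25 + 0.3500·190) / 0.287375 = 124.0625 / 0.287375 ≈ 431.7094.
Intermediate flow from 3 to 2: z_32 = a_32 · x_2 = 0.35 × 124.0625 / 0.287375 = 43.421875 / 0.287375 ≈ 151.10.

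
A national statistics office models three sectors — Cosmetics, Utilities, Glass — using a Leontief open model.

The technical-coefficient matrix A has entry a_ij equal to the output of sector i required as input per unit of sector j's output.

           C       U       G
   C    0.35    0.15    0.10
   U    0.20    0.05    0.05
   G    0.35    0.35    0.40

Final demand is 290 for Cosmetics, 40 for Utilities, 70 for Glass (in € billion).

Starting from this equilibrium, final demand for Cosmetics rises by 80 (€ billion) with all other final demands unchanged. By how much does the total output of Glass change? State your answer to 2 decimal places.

Δx_G = 107.96

I − A =
  [   0.65    -0.15    -0.10]
  [  -0.20     0.95    -0.05]
  [  -0.35    -0.35     0.60]
Cofactors of I−A, C_ij = (−1)^(i+j)·(minor ij) (rows/columns in the sector order above):
  C_11 = (0.95)(0.60) − (-0.05)(-0.35) = 0.5525
  C_12 = −[(-0.20)(0.60) − (-0.05)(-0.35)] = 0.1375
  C_13 = (-0.20)(-0.35) − (0.95)(-0.35) = 0.4025
  C_21 = −[(-0.15)(0.60) − (-0.10)(-0.35)] = 0.1250
  C_22 = (0.65)(0.60) − (-0.10)(-0.35) = 0.3550
  C_23 = −[(0.65)(-0.35) − (-0.15)(-0.35)] = 0.2800
  C_31 = (-0.15)(-0.05) − (-0.10)(0.95) = 0.1025
  C_32 = −[(0.65)(-0.05) − (-0.10)(-0.20)] = 0.0525
  C_33 = (0.65)(0.95) − (-0.15)(-0.20) = 0.5875
det(I−A) = Σ_j (I−A)_1j·C_1j = (0.65)(0.5525) + (-0.15)(0.1375) + (-0.10)(0.4025) = 0.29825
adj(I−A) = Cᵀ =
  [ 0.5525   0.1250   0.1025]
  [ 0.1375   0.3550   0.0525]
  [ 0.4025   0.2800   0.5875]
(I − A)⁻¹ = adj(I−A) / det(I−A) ≈
  [   1.8525     0.4191     0.3437]
  [   0.4610     1.1903     0.1760]
  [   1.3495     0.9388     1.9698]
Δx = (I − A)⁻¹ Δd with Δd having +80 in the Cosmetics component and 0 elsewhere.
So Δx_G = L_GC · (+80), where L_GC = adj(I−A)_GC / det(I−A) = 0.4025 / 0.29825.
Δx_G = 0.4025 × (+80) / 0.29825 = 32.20 / 0.29825 ≈ 107.96.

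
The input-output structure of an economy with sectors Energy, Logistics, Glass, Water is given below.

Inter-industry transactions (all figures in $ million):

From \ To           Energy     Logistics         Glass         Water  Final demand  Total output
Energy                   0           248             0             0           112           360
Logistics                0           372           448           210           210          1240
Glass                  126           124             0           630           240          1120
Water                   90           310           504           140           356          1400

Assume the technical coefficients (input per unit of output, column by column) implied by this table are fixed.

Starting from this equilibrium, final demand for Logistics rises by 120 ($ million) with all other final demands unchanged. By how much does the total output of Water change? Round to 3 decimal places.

Technical coefficients a_ij = z_ij / X_j:
  a_11 = 0/360 = 0.00, a_21 = 0/360 = 0.00, a_31 = 126/360 = 0.35, a_41 = 90/360 = 0.25
  a_12 = 248/1240 = 0.20, a_22 = 372/1240 = 0.30, a_32 = 124/1240 = 0.10, a_42 = 310/1240 = 0.25
  a_13 = 0/1120 = 0.00, a_23 = 448/1120 = 0.40, a_33 = 0/1120 = 0.00, a_43 = 504/1120 = 0.45
  a_14 = 0/1400 = 0.00, a_24 = 210/1400 = 0.15, a_34 = 630/1400 = 0.45, a_44 = 140/1400 = 0.10
I − A =
  [   1.00    -0.20     0.00     0.00]
  [   0.00     0.70    -0.40    -0.15]
  [  -0.35    -0.10     1.00    -0.45]
  [  -0.25    -0.25    -0.45     0.90]
Compute the cofactors C_ij = (−1)^(i+j)·(3×3 minor ij) of I−A; the adjugate is their transpose:
adj(I−A) = Cᵀ =
  [ 0.363000   0.139500   0.085500   0.066000]
  [ 0.232125   0.697500   0.427500   0.330000]
  [ 0.289875   0.288000   0.585000   0.340500]
  [ 0.310250   0.376500   0.435000   0.632000]
det(I−A) = Σ_j (I−A)_1j·C_1j = (1.00)(0.363000) + (-0.20)(0.232125) + (0.00)(0.289875) + (0.00)(0.310250) = 0.316575
(I − A)⁻¹ = adj(I−A) / det(I−A) ≈
  [   1.1466     0.4407     0.2701     0.2085]
  [   0.7332     2.2033     1.3504     1.0424]
  [   0.9157     0.9097     1.8479     1.0756]
  [   0.9800     1.1893     1.3741     1.9964]
Δx = (I − A)⁻¹ Δd with Δd having +120 in the Logistics component and 0 elsewhere.
So Δx_4 = L_42 · (+120), where L_42 = adj(I−A)_42 / det(I−A) = 0.376500 / 0.316575.
Δx_4 = 0.376500 × (+120) / 0.316575 = 45.18 / 0.316575 ≈ 142.715.

Δx_4 = 142.715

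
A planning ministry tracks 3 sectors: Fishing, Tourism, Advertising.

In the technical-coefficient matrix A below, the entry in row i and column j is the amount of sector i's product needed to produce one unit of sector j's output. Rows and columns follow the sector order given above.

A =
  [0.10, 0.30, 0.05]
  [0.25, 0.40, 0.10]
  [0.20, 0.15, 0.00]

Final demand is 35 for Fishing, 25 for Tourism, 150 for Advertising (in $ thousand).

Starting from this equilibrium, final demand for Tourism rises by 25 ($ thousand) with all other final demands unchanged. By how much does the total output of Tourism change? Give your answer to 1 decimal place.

Δx_2 = 50.8

I − A =
  [   0.90    -0.30    -0.05]
  [  -0.25     0.60    -0.10]
  [  -0.20    -0.15     1.00]
Cofactors of I−A, C_ij = (−1)^(i+j)·(minor ij) (rows/columns in the sector order above):
  C_11 = (0.60)(1.00) − (-0.10)(-0.15) = 0.5850
  C_12 = −[(-0.25)(1.00) − (-0.10)(-0.20)] = 0.2700
  C_13 = (-0.25)(-0.15) − (0.60)(-0.20) = 0.1575
  C_21 = −[(-0.30)(1.00) − (-0.05)(-0.15)] = 0.3075
  C_22 = (0.90)(1.00) − (-0.05)(-0.20) = 0.8900
  C_23 = −[(0.90)(-0.15) − (-0.30)(-0.20)] = 0.1950
  C_31 = (-0.30)(-0.10) − (-0.05)(0.60) = 0.0600
  C_32 = −[(0.90)(-0.10) − (-0.05)(-0.25)] = 0.1025
  C_33 = (0.90)(0.60) − (-0.30)(-0.25) = 0.4650
det(I−A) = Σ_j (I−A)_1j·C_1j = (0.90)(0.5850) + (-0.30)(0.2700) + (-0.05)(0.1575) = 0.437625
adj(I−A) = Cᵀ =
  [ 0.5850   0.3075   0.0600]
  [ 0.2700   0.8900   0.1025]
  [ 0.1575   0.1950   0.4650]
(I − A)⁻¹ = adj(I−A) / det(I−A) ≈
  [   1.3368     0.7027     0.1371]
  [   0.6170     2.0337     0.2342]
  [   0.3599     0.4456     1.0626]
Δx = (I − A)⁻¹ Δd with Δd having +25 in the Tourism component and 0 elsewhere.
So Δx_2 = L_22 · (+25), where L_22 = adj(I−A)_22 / det(I−A) = 0.8900 / 0.437625.
Δx_2 = 0.8900 × (+25) / 0.437625 = 22.25 / 0.437625 ≈ 50.8.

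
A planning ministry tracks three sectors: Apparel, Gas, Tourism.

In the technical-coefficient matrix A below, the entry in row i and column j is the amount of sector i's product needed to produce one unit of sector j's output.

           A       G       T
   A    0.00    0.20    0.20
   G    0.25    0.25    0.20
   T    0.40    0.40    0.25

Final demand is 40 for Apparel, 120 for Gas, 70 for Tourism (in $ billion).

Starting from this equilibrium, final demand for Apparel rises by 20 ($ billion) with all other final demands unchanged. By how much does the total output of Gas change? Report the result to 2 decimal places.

Δx_G = 15.33

I − A =
  [   1.00    -0.20    -0.20]
  [  -0.25     0.75    -0.20]
  [  -0.40    -0.40     0.75]
Cofactors of I−A, C_ij = (−1)^(i+j)·(minor ij) (rows/columns in the sector order above):
  C_11 = (0.75)(0.75) − (-0.20)(-0.40) = 0.4825
  C_12 = −[(-0.25)(0.75) − (-0.20)(-0.40)] = 0.2675
  C_13 = (-0.25)(-0.40) − (0.75)(-0.40) = 0.4000
  C_21 = −[(-0.20)(0.75) − (-0.20)(-0.40)] = 0.2300
  C_22 = (1.00)(0.75) − (-0.20)(-0.40) = 0.6700
  C_23 = −[(1.00)(-0.40) − (-0.20)(-0.40)] = 0.4800
  C_31 = (-0.20)(-0.20) − (-0.20)(0.75) = 0.1900
  C_32 = −[(1.00)(-0.20) − (-0.20)(-0.25)] = 0.2500
  C_33 = (1.00)(0.75) − (-0.20)(-0.25) = 0.7000
det(I−A) = Σ_j (I−A)_1j·C_1j = (1.00)(0.4825) + (-0.20)(0.2675) + (-0.20)(0.4000) = 0.3490
adj(I−A) = Cᵀ =
  [ 0.4825   0.2300   0.1900]
  [ 0.2675   0.6700   0.2500]
  [ 0.4000   0.4800   0.7000]
(I − A)⁻¹ = adj(I−A) / det(I−A) ≈
  [   1.3825     0.6590     0.5444]
  [   0.7665     1.9198     0.7163]
  [   1.1461     1.3754     2.0057]
Δx = (I − A)⁻¹ Δd with Δd having +20 in the Apparel component and 0 elsewhere.
So Δx_G = L_GA · (+20), where L_GA = adj(I−A)_GA / det(I−A) = 0.2675 / 0.3490.
Δx_G = 0.2675 × (+20) / 0.3490 = 5.35 / 0.3490 ≈ 15.33.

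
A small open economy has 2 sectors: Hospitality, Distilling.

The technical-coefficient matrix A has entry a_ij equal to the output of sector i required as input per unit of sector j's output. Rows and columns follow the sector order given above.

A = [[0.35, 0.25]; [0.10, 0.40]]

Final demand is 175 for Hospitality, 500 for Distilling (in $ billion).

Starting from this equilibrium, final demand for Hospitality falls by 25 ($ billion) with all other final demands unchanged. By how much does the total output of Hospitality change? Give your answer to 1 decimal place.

Δx_1 = -41.1

I − A =
  [   0.65    -0.25]
  [  -0.10     0.60]
det(I−A) = (0.65)(0.60) − (-0.25)(-0.10) = 0.3650
adj(I−A) = [[0.60, 0.25], [0.10, 0.65]]
(I − A)⁻¹ = adj(I−A) / det(I−A) ≈
  [   1.6438     0.6849]
  [   0.2740     1.7808]
Δx = (I − A)⁻¹ Δd with Δd having -25 in the Hospitality component and 0 elsewhere.
So Δx_1 = L_11 · (-25), where L_11 = adj(I−A)_11 / det(I−A) = 0.60 / 0.3650.
Δx_1 = 0.60 × (-25) / 0.3650 = -15.00 / 0.3650 ≈ -41.1.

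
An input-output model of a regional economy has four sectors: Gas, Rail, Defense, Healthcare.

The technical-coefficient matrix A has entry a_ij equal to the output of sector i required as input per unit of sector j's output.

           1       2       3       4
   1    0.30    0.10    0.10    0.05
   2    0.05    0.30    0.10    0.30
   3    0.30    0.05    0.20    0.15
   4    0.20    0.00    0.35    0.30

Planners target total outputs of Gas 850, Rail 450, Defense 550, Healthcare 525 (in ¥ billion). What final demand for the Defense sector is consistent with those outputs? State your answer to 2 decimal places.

d_3 = 83.75

I − A =
  [   0.70    -0.10    -0.10    -0.05]
  [  -0.05     0.70    -0.10    -0.30]
  [  -0.30    -0.05     0.80    -0.15]
  [  -0.20     0.00    -0.35     0.70]
d = (I − A) x:
  d_1 = (+0.70)·850 + (-0.10)·450 + (-0.10)·550 + (-0.05)·525 = 468.75
  d_2 = (-0.05)·850 + (+0.70)·450 + (-0.10)·550 + (-0.30)·525 = 60.00
  d_3 = (-0.30)·850 + (-0.05)·450 + (+0.80)·550 + (-0.15)·525 = 83.75
  d_4 = (-0.20)·850 + (+0.00)·450 + (-0.35)·550 + (+0.70)·525 = 5.00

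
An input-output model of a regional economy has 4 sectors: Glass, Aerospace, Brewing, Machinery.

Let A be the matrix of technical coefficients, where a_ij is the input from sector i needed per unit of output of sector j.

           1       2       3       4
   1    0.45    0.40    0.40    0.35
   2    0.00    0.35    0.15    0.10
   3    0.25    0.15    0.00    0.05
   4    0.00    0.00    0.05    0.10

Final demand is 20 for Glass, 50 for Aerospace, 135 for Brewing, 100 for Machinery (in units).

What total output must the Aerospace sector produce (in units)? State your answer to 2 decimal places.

x_2 = 159.35

I − A =
  [   0.55    -0.40    -0.40    -0.35]
  [   0.00     0.65    -0.15    -0.10]
  [  -0.25    -0.15     1.00    -0.05]
  [   0.00     0.00    -0.05     0.90]
Compute the cofactors C_ij = (−1)^(i+j)·(3×3 minor ij) of I−A; the adjugate is their transpose:
adj(I−A) = Cᵀ =
  [ 0.562375   0.415625   0.301375   0.281625]
  [ 0.035000   0.399250   0.077000   0.062250]
  [ 0.146250   0.164250   0.321750   0.093000]
  [ 0.008125   0.009125   0.017875   0.265125]
det(I−A) = Σ_j (I−A)_1j·C_1j = (0.55)(0.562375) + (-0.40)(0.035000) + (-0.40)(0.146250) + (-0.35)(0.008125) = 0.2339625
(I − A)⁻¹ = adj(I−A) / det(I−A) ≈
  [   2.4037     1.7765     1.2881     1.2037]
  [   0.1496     1.7065     0.3291     0.2661]
  [   0.6251     0.7020     1.3752     0.3975]
  [   0.0347     0.0390     0.0764     1.1332]
x = (I − A)⁻¹ d = adj(I−A)·d / det(I−A), with det(I−A) = 0.2339625:
  x_1 = (0.562375·20 + 0.415625·50 + 0.301375·135 + 0.281625·100) / 0.2339625 = 100.876875 / 0.2339625 ≈ 431.17
  x_2 = (0.035000·20 + 0.399250·50 + 0.077000·135 + 0.062250·100) / 0.2339625 = 37.2825 / 0.2339625 ≈ 159.35
  x_3 = (0.146250·20 + 0.164250·50 + 0.321750·135 + 0.093000·100) / 0.2339625 = 63.87375 / 0.2339625 ≈ 273.01
  x_4 = (0.008125·20 + 0.009125·50 + 0.017875·135 + 0.265125·100) / 0.2339625 = 29.544375 / 0.2339625 ≈ 126.28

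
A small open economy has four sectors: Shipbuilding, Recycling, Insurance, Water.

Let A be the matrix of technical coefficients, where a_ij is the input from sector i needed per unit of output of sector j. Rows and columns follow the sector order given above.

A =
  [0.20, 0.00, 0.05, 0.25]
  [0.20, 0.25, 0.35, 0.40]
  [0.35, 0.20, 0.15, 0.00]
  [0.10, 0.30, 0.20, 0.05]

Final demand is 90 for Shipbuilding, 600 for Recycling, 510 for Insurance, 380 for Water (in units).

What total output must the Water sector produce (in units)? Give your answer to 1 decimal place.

I − A =
  [   0.80     0.00    -0.05    -0.25]
  [  -0.20     0.75    -0.35    -0.40]
  [  -0.35    -0.20     0.85     0.00]
  [  -0.10    -0.30    -0.20     0.95]
Compute the cofactors C_ij = (−1)^(i+j)·(3×3 minor ij) of I−A; the adjugate is their transpose:
adj(I−A) = Cᵀ =
  [ 0.421125   0.083250   0.093375   0.145875]
  [ 0.339875   0.590625   0.342750   0.338125]
  [ 0.253375   0.173250   0.440250   0.139625]
  [ 0.205000   0.231750   0.210750   0.438875]
det(I−A) = Σ_j (I−A)_1j·C_1j = (0.80)(0.421125) + (0.00)(0.339875) + (-0.05)(0.253375) + (-0.25)(0.205000) = 0.27298125
(I − A)⁻¹ = adj(I−A) / det(I−A) ≈
  [   1.5427     0.3050     0.3421     0.5344]
  [   1.2450     2.1636     1.2556     1.2386]
  [   0.9282     0.6347     1.6127     0.5115]
  [   0.7510     0.8490     0.7720     1.6077]
x = (I − A)⁻¹ d = adj(I−A)·d / det(I−A), with det(I−A) = 0.27298125:
  x_S = (0.421125·90 + 0.083250·600 + 0.093375·510 + 0.145875·380) / 0.27298125 = 190.905 / 0.27298125 ≈ 699.3
  x_R = (0.339875·90 + 0.590625·600 + 0.342750·510 + 0.338125·380) / 0.27298125 = 688.25375 / 0.27298125 ≈ 2521.2
  x_I = (0.253375·90 + 0.173250·600 + 0.440250·510 + 0.139625·380) / 0.27298125 = 404.33875 / 0.27298125 ≈ 1481.2
  x_W = (0.205000·90 + 0.231750·600 + 0.210750·510 + 0.438875·380) / 0.27298125 = 431.755 / 0.27298125 ≈ 1581.6

x_W = 1581.6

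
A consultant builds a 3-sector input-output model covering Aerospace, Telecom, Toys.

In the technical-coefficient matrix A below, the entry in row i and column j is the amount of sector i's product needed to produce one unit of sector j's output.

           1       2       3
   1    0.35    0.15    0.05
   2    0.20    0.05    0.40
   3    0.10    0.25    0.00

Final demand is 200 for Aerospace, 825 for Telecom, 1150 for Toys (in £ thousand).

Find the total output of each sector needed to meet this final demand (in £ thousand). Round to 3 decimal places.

x_1 = 839.838, x_2 = 1748.895, x_3 = 1671.208

I − A =
  [   0.65    -0.15    -0.05]
  [  -0.20     0.95    -0.40]
  [  -0.10    -0.25     1.00]
Cofactors of I−A, C_ij = (−1)^(i+j)·(minor ij) (rows/columns in the sector order above):
  C_11 = (0.95)(1.00) − (-0.40)(-0.25) = 0.8500
  C_12 = −[(-0.20)(1.00) − (-0.40)(-0.10)] = 0.2400
  C_13 = (-0.20)(-0.25) − (0.95)(-0.10) = 0.1450
  C_21 = −[(-0.15)(1.00) − (-0.05)(-0.25)] = 0.1625
  C_22 = (0.65)(1.00) − (-0.05)(-0.10) = 0.6450
  C_23 = −[(0.65)(-0.25) − (-0.15)(-0.10)] = 0.1775
  C_31 = (-0.15)(-0.40) − (-0.05)(0.95) = 0.1075
  C_32 = −[(0.65)(-0.40) − (-0.05)(-0.20)] = 0.2700
  C_33 = (0.65)(0.95) − (-0.15)(-0.20) = 0.5875
det(I−A) = Σ_j (I−A)_1j·C_1j = (0.65)(0.8500) + (-0.15)(0.2400) + (-0.05)(0.1450) = 0.50925
adj(I−A) = Cᵀ =
  [ 0.8500   0.1625   0.1075]
  [ 0.2400   0.6450   0.2700]
  [ 0.1450   0.1775   0.5875]
(I − A)⁻¹ = adj(I−A) / det(I−A) ≈
  [   1.6691     0.3191     0.2111]
  [   0.4713     1.2666     0.5302]
  [   0.2847     0.3486     1.1537]
x = (I − A)⁻¹ d = adj(I−A)·d / det(I−A), with det(I−A) = 0.50925:
  x_1 = (0.8500·200 + 0.1625·825 + 0.1075·1150) / 0.50925 = 427.6875 / 0.50925 ≈ 839.838
  x_2 = (0.2400·200 + 0.6450·825 + 0.2700·1150) / 0.50925 = 890.625 / 0.50925 ≈ 1748.895
  x_3 = (0.1450·200 + 0.1775·825 + 0.5875·1150) / 0.50925 = 851.0625 / 0.50925 ≈ 1671.208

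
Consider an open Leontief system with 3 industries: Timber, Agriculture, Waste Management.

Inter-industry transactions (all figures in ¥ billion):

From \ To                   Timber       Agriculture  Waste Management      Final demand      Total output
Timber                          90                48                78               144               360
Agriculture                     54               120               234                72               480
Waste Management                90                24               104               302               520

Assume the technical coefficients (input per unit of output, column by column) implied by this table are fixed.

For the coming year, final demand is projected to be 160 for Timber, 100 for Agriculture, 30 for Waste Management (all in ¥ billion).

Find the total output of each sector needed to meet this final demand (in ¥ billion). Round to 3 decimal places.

Technical coefficients a_ij = z_ij / X_j:
  a_TT = 90/360 = 0.25, a_AT = 54/360 = 0.15, a_WT = 90/360 = 0.25
  a_TA = 48/480 = 0.10, a_AA = 120/480 = 0.25, a_WA = 24/480 = 0.05
  a_TW = 78/520 = 0.15, a_AW = 234/520 = 0.45, a_WW = 104/520 = 0.20
I − A =
  [   0.75    -0.10    -0.15]
  [  -0.15     0.75    -0.45]
  [  -0.25    -0.05     0.80]
Cofactors of I−A, C_ij = (−1)^(i+j)·(minor ij) (rows/columns in the sector order above):
  C_11 = (0.75)(0.80) − (-0.45)(-0.05) = 0.5775
  C_12 = −[(-0.15)(0.80) − (-0.45)(-0.25)] = 0.2325
  C_13 = (-0.15)(-0.05) − (0.75)(-0.25) = 0.1950
  C_21 = −[(-0.10)(0.80) − (-0.15)(-0.05)] = 0.0875
  C_22 = (0.75)(0.80) − (-0.15)(-0.25) = 0.5625
  C_23 = −[(0.75)(-0.05) − (-0.10)(-0.25)] = 0.0625
  C_31 = (-0.10)(-0.45) − (-0.15)(0.75) = 0.1575
  C_32 = −[(0.75)(-0.45) − (-0.15)(-0.15)] = 0.3600
  C_33 = (0.75)(0.75) − (-0.10)(-0.15) = 0.5475
det(I−A) = Σ_j (I−A)_1j·C_1j = (0.75)(0.5775) + (-0.10)(0.2325) + (-0.15)(0.1950) = 0.380625
adj(I−A) = Cᵀ =
  [ 0.5775   0.0875   0.1575]
  [ 0.2325   0.5625   0.3600]
  [ 0.1950   0.0625   0.5475]
(I − A)⁻¹ = adj(I−A) / det(I−A) ≈
  [   1.5172     0.2299     0.4138]
  [   0.6108     1.4778     0.9458]
  [   0.5123     0.1642     1.4384]
x = (I − A)⁻¹ d = adj(I−A)·d / det(I−A), with det(I−A) = 0.380625:
  x_T = (0.5775·160 + 0.0875·100 + 0.1575·30) / 0.380625 = 105.875 / 0.380625 ≈ 278.161
  x_A = (0.2325·160 + 0.5625·100 + 0.3600·30) / 0.380625 = 104.25 / 0.380625 ≈ 273.892
  x_W = (0.1950·160 + 0.0625·100 + 0.5475·30) / 0.380625 = 53.875 / 0.380625 ≈ 141.544

x_T = 278.161, x_A = 273.892, x_W = 141.544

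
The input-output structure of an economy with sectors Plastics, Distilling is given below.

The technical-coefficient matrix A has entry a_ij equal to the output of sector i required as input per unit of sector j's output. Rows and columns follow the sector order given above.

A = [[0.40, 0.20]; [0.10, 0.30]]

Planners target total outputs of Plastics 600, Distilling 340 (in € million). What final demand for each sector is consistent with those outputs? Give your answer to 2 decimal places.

I − A =
  [   0.60    -0.20]
  [  -0.10     0.70]
d = (I − A) x:
  d_P = (+0.60)·600 + (-0.20)·340 = 292.00
  d_D = (-0.10)·600 + (+0.70)·340 = 178.00

d_P = 292.00, d_D = 178.00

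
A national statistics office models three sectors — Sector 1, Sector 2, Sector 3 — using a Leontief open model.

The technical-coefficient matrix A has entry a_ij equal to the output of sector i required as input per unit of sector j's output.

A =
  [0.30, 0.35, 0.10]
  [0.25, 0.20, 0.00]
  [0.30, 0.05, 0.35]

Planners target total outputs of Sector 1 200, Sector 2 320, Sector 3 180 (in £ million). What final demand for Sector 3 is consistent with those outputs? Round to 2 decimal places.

d_3 = 41.00

I − A =
  [   0.70    -0.35    -0.10]
  [  -0.25     0.80     0.00]
  [  -0.30    -0.05     0.65]
d = (I − A) x:
  d_1 = (+0.70)·200 + (-0.35)·320 + (-0.10)·180 = 10.00
  d_2 = (-0.25)·200 + (+0.80)·320 + (+0.00)·180 = 206.00
  d_3 = (-0.30)·200 + (-0.05)·320 + (+0.65)·180 = 41.00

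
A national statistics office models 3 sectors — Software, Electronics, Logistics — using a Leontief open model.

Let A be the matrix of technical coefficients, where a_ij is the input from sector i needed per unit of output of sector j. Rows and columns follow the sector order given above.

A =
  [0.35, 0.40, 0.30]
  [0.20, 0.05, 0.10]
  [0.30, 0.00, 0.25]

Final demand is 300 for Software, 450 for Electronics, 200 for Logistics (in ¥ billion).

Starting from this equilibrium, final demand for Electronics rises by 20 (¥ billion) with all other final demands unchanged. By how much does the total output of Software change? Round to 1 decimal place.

I − A =
  [   0.65    -0.40    -0.30]
  [  -0.20     0.95    -0.10]
  [  -0.30     0.00     0.75]
Cofactors of I−A, C_ij = (−1)^(i+j)·(minor ij) (rows/columns in the sector order above):
  C_11 = (0.95)(0.75) − (-0.10)(0.00) = 0.7125
  C_12 = −[(-0.20)(0.75) − (-0.10)(-0.30)] = 0.1800
  C_13 = (-0.20)(0.00) − (0.95)(-0.30) = 0.2850
  C_21 = −[(-0.40)(0.75) − (-0.30)(0.00)] = 0.3000
  C_22 = (0.65)(0.75) − (-0.30)(-0.30) = 0.3975
  C_23 = −[(0.65)(0.00) − (-0.40)(-0.30)] = 0.1200
  C_31 = (-0.40)(-0.10) − (-0.30)(0.95) = 0.3250
  C_32 = −[(0.65)(-0.10) − (-0.30)(-0.20)] = 0.1250
  C_33 = (0.65)(0.95) − (-0.40)(-0.20) = 0.5375
det(I−A) = Σ_j (I−A)_1j·C_1j = (0.65)(0.7125) + (-0.40)(0.1800) + (-0.30)(0.2850) = 0.305625
adj(I−A) = Cᵀ =
  [ 0.7125   0.3000   0.3250]
  [ 0.1800   0.3975   0.1250]
  [ 0.2850   0.1200   0.5375]
(I − A)⁻¹ = adj(I−A) / det(I−A) ≈
  [   2.3313     0.9816     1.0634]
  [   0.5890     1.3006     0.4090]
  [   0.9325     0.3926     1.7587]
Δx = (I − A)⁻¹ Δd with Δd having +20 in the Electronics component and 0 elsewhere.
So Δx_S = L_SE · (+20), where L_SE = adj(I−A)_SE / det(I−A) = 0.3000 / 0.305625.
Δx_S = 0.3000 × (+20) / 0.305625 = 6.00 / 0.305625 ≈ 19.6.

Δx_S = 19.6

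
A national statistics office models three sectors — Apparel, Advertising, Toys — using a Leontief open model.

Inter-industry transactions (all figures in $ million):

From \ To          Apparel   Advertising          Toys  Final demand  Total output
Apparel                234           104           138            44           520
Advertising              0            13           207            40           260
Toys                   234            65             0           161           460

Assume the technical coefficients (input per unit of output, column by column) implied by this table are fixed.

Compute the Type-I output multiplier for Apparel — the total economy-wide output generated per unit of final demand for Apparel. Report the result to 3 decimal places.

Technical coefficients a_ij = z_ij / X_j:
  a_11 = 234/520 = 0.45, a_21 = 0/520 = 0.00, a_31 = 234/520 = 0.45
  a_12 = 104/260 = 0.40, a_22 = 13/260 = 0.05, a_32 = 65/260 = 0.25
  a_13 = 138/460 = 0.30, a_23 = 207/460 = 0.45, a_33 = 0/460 = 0.00
I − A =
  [   0.55    -0.40    -0.30]
  [   0.00     0.95    -0.45]
  [  -0.45    -0.25     1.00]
Cofactors of I−A, C_ij = (−1)^(i+j)·(minor ij) (rows/columns in the sector order above):
  C_11 = (0.95)(1.00) − (-0.45)(-0.25) = 0.8375
  C_12 = −[(0.00)(1.00) − (-0.45)(-0.45)] = 0.2025
  C_13 = (0.00)(-0.25) − (0.95)(-0.45) = 0.4275
  C_21 = −[(-0.40)(1.00) − (-0.30)(-0.25)] = 0.4750
  C_22 = (0.55)(1.00) − (-0.30)(-0.45) = 0.4150
  C_23 = −[(0.55)(-0.25) − (-0.40)(-0.45)] = 0.3175
  C_31 = (-0.40)(-0.45) − (-0.30)(0.95) = 0.4650
  C_32 = −[(0.55)(-0.45) − (-0.30)(0.00)] = 0.2475
  C_33 = (0.55)(0.95) − (-0.40)(0.00) = 0.5225
det(I−A) = Σ_j (I−A)_1j·C_1j = (0.55)(0.8375) + (-0.40)(0.2025) + (-0.30)(0.4275) = 0.251375
adj(I−A) = Cᵀ =
  [ 0.8375   0.4750   0.4650]
  [ 0.2025   0.4150   0.2475]
  [ 0.4275   0.3175   0.5225]
(I − A)⁻¹ = adj(I−A) / det(I−A) ≈
  [   3.3317     1.8896     1.8498]
  [   0.8056     1.6509     0.9846]
  [   1.7006     1.2631     2.0786]
The output multiplier for sector j is the column-j sum of the Leontief inverse (I − A)⁻¹ = adj(I−A) / det(I−A).
Column 1 of adj(I−A): (0.8375, 0.2025, 0.4275); det(I−A) = 0.251375.
m_1 = (0.8375 + 0.2025 + 0.4275) / 0.251375 = 1.4675 / 0.251375 ≈ 5.838.

m_1 = 5.838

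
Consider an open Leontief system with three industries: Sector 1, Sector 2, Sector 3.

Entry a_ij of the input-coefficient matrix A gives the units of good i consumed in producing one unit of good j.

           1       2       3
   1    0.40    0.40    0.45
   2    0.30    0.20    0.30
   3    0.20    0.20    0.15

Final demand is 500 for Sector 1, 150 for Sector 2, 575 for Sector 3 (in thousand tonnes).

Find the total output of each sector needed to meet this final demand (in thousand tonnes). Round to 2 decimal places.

I − A =
  [   0.60    -0.40    -0.45]
  [  -0.30     0.80    -0.30]
  [  -0.20    -0.20     0.85]
Cofactors of I−A, C_ij = (−1)^(i+j)·(minor ij) (rows/columns in the sector order above):
  C_11 = (0.80)(0.85) − (-0.30)(-0.20) = 0.6200
  C_12 = −[(-0.30)(0.85) − (-0.30)(-0.20)] = 0.3150
  C_13 = (-0.30)(-0.20) − (0.80)(-0.20) = 0.2200
  C_21 = −[(-0.40)(0.85) − (-0.45)(-0.20)] = 0.4300
  C_22 = (0.60)(0.85) − (-0.45)(-0.20) = 0.4200
  C_23 = −[(0.60)(-0.20) − (-0.40)(-0.20)] = 0.2000
  C_31 = (-0.40)(-0.30) − (-0.45)(0.80) = 0.4800
  C_32 = −[(0.60)(-0.30) − (-0.45)(-0.30)] = 0.3150
  C_33 = (0.60)(0.80) − (-0.40)(-0.30) = 0.3600
det(I−A) = Σ_j (I−A)_1j·C_1j = (0.60)(0.6200) + (-0.40)(0.3150) + (-0.45)(0.2200) = 0.1470
adj(I−A) = Cᵀ =
  [ 0.6200   0.4300   0.4800]
  [ 0.3150   0.4200   0.3150]
  [ 0.2200   0.2000   0.3600]
(I − A)⁻¹ = adj(I−A) / det(I−A) ≈
  [   4.2177     2.9252     3.2653]
  [   2.1429     2.8571     2.1429]
  [   1.4966     1.3605     2.4490]
x = (I − A)⁻¹ d = adj(I−A)·d / det(I−A), with det(I−A) = 0.1470:
  x_1 = (0.6200·500 + 0.4300·150 + 0.4800·575) / 0.1470 = 650.50 / 0.1470 ≈ 4425.17
  x_2 = (0.3150·500 + 0.4200·150 + 0.3150·575) / 0.1470 = 401.625 / 0.1470 ≈ 2732.14
  x_3 = (0.2200·500 + 0.2000·150 + 0.3600·575) / 0.1470 = 347.00 / 0.1470 ≈ 2360.54

x_1 = 4425.17, x_2 = 2732.14, x_3 = 2360.54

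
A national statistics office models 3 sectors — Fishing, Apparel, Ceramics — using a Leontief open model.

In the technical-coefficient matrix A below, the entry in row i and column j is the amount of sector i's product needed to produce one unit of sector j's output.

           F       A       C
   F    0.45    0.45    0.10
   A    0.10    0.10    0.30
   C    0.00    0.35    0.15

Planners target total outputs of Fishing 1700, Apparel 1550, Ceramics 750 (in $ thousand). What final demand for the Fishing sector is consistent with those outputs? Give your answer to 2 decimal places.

d_F = 162.50

I − A =
  [   0.55    -0.45    -0.10]
  [  -0.10     0.90    -0.30]
  [   0.00    -0.35     0.85]
d = (I − A) x:
  d_F = (+0.55)·1700 + (-0.45)·1550 + (-0.10)·750 = 162.50
  d_A = (-0.10)·1700 + (+0.90)·1550 + (-0.30)·750 = 1000.00
  d_C = (+0.00)·1700 + (-0.35)·1550 + (+0.85)·750 = 95.00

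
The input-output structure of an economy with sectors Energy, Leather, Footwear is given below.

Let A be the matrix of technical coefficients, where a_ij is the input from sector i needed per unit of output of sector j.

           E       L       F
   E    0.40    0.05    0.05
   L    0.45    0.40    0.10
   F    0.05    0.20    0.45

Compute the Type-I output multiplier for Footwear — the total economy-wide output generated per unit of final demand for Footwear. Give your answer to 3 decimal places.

m_F = 2.718

I − A =
  [   0.60    -0.05    -0.05]
  [  -0.45     0.60    -0.10]
  [  -0.05    -0.20     0.55]
Cofactors of I−A, C_ij = (−1)^(i+j)·(minor ij) (rows/columns in the sector order above):
  C_11 = (0.60)(0.55) − (-0.10)(-0.20) = 0.3100
  C_12 = −[(-0.45)(0.55) − (-0.10)(-0.05)] = 0.2525
  C_13 = (-0.45)(-0.20) − (0.60)(-0.05) = 0.1200
  C_21 = −[(-0.05)(0.55) − (-0.05)(-0.20)] = 0.0375
  C_22 = (0.60)(0.55) − (-0.05)(-0.05) = 0.3275
  C_23 = −[(0.60)(-0.20) − (-0.05)(-0.05)] = 0.1225
  C_31 = (-0.05)(-0.10) − (-0.05)(0.60) = 0.0350
  C_32 = −[(0.60)(-0.10) − (-0.05)(-0.45)] = 0.0825
  C_33 = (0.60)(0.60) − (-0.05)(-0.45) = 0.3375
det(I−A) = Σ_j (I−A)_1j·C_1j = (0.60)(0.3100) + (-0.05)(0.2525) + (-0.05)(0.1200) = 0.167375
adj(I−A) = Cᵀ =
  [ 0.3100   0.0375   0.0350]
  [ 0.2525   0.3275   0.0825]
  [ 0.1200   0.1225   0.3375]
(I − A)⁻¹ = adj(I−A) / det(I−A) ≈
  [   1.8521     0.2240     0.2091]
  [   1.5086     1.9567     0.4929]
  [   0.7170     0.7319     2.0164]
The output multiplier for sector j is the column-j sum of the Leontief inverse (I − A)⁻¹ = adj(I−A) / det(I−A).
Column F of adj(I−A): (0.0350, 0.0825, 0.3375); det(I−A) = 0.167375.
m_F = (0.0350 + 0.0825 + 0.3375) / 0.167375 = 0.455 / 0.167375 ≈ 2.718.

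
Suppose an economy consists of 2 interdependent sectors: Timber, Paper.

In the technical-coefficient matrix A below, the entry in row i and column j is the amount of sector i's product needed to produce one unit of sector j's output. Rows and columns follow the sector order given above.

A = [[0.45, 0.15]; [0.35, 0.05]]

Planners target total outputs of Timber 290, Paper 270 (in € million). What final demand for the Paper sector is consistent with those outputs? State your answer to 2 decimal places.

I − A =
  [   0.55    -0.15]
  [  -0.35     0.95]
d = (I − A) x:
  d_T = (+0.55)·290 + (-0.15)·270 = 119.00
  d_P = (-0.35)·290 + (+0.95)·270 = 155.00

d_P = 155.00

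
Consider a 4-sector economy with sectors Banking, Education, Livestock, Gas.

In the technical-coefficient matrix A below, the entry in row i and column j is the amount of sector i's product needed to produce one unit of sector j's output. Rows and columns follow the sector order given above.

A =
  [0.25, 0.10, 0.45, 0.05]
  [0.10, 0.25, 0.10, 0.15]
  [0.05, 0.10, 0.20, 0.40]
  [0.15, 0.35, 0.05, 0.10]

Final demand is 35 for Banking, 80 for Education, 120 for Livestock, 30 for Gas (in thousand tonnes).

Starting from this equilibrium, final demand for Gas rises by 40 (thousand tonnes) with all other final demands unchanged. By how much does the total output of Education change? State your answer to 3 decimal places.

I − A =
  [   0.75    -0.10    -0.45    -0.05]
  [  -0.10     0.75    -0.10    -0.15]
  [  -0.05    -0.10     0.80    -0.40]
  [  -0.15    -0.35    -0.05     0.90]
Compute the cofactors C_ij = (−1)^(i+j)·(3×3 minor ij) of I−A; the adjugate is their transpose:
adj(I−A) = Cᵀ =
  [ 0.459250   0.187750   0.293500   0.187250]
  [ 0.098875   0.471625   0.123250   0.138875]
  [ 0.101375   0.183125   0.448250   0.235375]
  [ 0.120625   0.224875   0.121750   0.412625]
det(I−A) = Σ_j (I−A)_1j·C_1j = (0.75)(0.459250) + (-0.10)(0.098875) + (-0.45)(0.101375) + (-0.05)(0.120625) = 0.2829
(I − A)⁻¹ = adj(I−A) / det(I−A) ≈
  [   1.6234     0.6637     1.0375     0.6619]
  [   0.3495     1.6671     0.4357     0.4909]
  [   0.3583     0.6473     1.5845     0.8320]
  [   0.4264     0.7949     0.4304     1.4586]
Δx = (I − A)⁻¹ Δd with Δd having +40 in the Gas component and 0 elsewhere.
So Δx_E = L_EG · (+40), where L_EG = adj(I−A)_EG / det(I−A) = 0.138875 / 0.2829.
Δx_E = 0.138875 × (+40) / 0.2829 = 5.555 / 0.2829 ≈ 19.636.

Δx_E = 19.636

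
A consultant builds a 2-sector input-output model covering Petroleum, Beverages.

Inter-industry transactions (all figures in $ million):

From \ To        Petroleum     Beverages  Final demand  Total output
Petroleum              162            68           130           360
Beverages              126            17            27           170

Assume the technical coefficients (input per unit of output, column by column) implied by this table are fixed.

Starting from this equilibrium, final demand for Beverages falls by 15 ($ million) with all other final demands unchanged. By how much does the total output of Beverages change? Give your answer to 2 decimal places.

Technical coefficients a_ij = z_ij / X_j:
  a_PP = 162/360 = 0.45, a_BP = 126/360 = 0.35
  a_PB = 68/170 = 0.40, a_BB = 17/170 = 0.10
I − A =
  [   0.55    -0.40]
  [  -0.35     0.90]
det(I−A) = (0.55)(0.90) − (-0.40)(-0.35) = 0.3550
adj(I−A) = [[0.90, 0.40], [0.35, 0.55]]
(I − A)⁻¹ = adj(I−A) / det(I−A) ≈
  [   2.5352     1.1268]
  [   0.9859     1.5493]
Δx = (I − A)⁻¹ Δd with Δd having -15 in the Beverages component and 0 elsewhere.
So Δx_B = L_BB · (-15), where L_BB = adj(I−A)_BB / det(I−A) = 0.55 / 0.3550.
Δx_B = 0.55 × (-15) / 0.3550 = -8.25 / 0.3550 ≈ -23.24.

Δx_B = -23.24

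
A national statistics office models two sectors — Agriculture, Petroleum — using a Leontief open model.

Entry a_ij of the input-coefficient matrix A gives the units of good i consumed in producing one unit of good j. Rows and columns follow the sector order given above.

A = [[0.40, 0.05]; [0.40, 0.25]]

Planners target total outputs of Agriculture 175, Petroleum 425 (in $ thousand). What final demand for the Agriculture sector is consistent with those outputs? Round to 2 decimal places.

d_1 = 83.75

I − A =
  [   0.60    -0.05]
  [  -0.40     0.75]
d = (I − A) x:
  d_1 = (+0.60)·175 + (-0.05)·425 = 83.75
  d_2 = (-0.40)·175 + (+0.75)·425 = 248.75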